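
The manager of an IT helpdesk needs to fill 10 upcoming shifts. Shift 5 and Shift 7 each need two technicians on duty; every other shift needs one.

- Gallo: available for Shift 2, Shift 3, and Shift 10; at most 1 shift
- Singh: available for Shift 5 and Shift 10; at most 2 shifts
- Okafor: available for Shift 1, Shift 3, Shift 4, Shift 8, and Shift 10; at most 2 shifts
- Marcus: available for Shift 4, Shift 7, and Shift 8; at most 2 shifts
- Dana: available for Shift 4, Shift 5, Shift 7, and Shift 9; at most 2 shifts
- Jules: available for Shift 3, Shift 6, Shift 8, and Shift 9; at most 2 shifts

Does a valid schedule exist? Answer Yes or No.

No

Total capacity is 1+2+2+2+2+2 = 11 but 12 worker-slots are needed — infeasible.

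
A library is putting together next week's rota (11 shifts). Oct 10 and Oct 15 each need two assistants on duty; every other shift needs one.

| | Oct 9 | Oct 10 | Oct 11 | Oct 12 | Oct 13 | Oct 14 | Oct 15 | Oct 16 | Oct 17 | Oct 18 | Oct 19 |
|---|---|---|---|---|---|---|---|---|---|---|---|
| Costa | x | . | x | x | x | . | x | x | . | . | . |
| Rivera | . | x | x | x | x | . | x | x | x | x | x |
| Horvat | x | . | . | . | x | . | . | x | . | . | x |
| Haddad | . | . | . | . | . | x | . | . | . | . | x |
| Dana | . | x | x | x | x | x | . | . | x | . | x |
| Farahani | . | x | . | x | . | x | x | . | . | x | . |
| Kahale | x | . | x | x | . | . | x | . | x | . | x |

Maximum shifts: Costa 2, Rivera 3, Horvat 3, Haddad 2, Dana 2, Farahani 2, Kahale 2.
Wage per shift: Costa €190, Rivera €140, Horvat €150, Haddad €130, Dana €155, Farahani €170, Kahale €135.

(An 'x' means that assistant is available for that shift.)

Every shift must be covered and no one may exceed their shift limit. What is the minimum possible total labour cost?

Picking the cheapest available assistant for each shift independently would cost €1790, but that ignores the shift limits.
An optimal schedule: Oct 9→Horvat, Oct 10→Rivera+Dana, Oct 11→Kahale, Oct 12→Dana, Oct 13→Horvat, Oct 14→Haddad, Oct 15→Rivera+Farahani, Oct 16→Horvat, Oct 17→Kahale, Oct 18→Rivera, Oct 19→Haddad.
Total: 150 + 140 + 155 + 135 + 155 + 150 + 130 + 140 + 170 + 150 + 135 + 140 + 130 = €1880.

€1880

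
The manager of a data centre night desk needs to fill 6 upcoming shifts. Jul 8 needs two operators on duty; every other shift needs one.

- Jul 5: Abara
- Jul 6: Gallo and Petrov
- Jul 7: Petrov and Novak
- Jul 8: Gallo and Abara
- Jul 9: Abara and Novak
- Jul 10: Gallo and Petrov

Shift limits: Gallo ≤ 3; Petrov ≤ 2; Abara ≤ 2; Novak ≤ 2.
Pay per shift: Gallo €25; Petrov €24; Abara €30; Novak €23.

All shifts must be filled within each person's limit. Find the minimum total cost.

€179

Jul 5 can only be covered by Abara, so that assignment is forced.
Jul 8 can only be covered by Gallo and Abara, so that assignment is forced.
Picking the cheapest available operator for each shift independently would cost €179, and that bound is achievable.
An optimal schedule: Jul 5→Abara, Jul 6→Petrov, Jul 7→Novak, Jul 8→Gallo+Abara, Jul 9→Novak, Jul 10→Petrov.
Total: 30 + 24 + 23 + 25 + 30 + 23 + 24 = €179.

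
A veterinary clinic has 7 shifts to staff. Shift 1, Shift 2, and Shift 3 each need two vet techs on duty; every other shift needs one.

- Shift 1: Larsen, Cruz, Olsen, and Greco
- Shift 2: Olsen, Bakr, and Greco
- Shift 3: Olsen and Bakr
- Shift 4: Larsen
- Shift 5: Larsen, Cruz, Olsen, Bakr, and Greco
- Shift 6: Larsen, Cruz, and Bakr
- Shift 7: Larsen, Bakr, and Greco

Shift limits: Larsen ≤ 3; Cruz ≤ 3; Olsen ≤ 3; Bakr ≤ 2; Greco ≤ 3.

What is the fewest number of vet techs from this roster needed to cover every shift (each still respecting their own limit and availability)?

4

10 slots to fill and no one can take more than 3, so at least ⌈10/3⌉ = 4 vet techs are needed.
Larsen, Cruz, Olsen, and Bakr alone can cover everything: Shift 1→Larsen+Cruz, Shift 2→Olsen+Bakr, Shift 3→Olsen+Bakr, Shift 4→Larsen, Shift 5→Cruz, Shift 6→Cruz, Shift 7→Larsen.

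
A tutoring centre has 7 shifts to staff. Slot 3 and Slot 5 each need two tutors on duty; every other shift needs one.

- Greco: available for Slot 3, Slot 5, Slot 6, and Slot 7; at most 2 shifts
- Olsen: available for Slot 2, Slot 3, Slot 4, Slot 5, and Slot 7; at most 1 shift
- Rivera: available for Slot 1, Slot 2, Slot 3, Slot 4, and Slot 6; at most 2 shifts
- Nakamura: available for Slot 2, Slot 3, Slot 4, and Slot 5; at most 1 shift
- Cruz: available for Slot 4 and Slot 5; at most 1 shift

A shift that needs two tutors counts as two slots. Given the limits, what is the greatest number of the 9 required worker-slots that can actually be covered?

7

Total capacity across all tutors is 2+1+2+1+1 = 7, and 9 slots are needed, so at most 7 can be filled.
An assignment achieving 7: Slot 1→Rivera, Slot 2→Olsen, Slot 3→Rivera+Nakamura, Slot 4→Cruz, Slot 6→Greco, Slot 7→Greco.
Loads: Greco 2/2, Olsen 1/1, Rivera 2/2, Nakamura 1/1, Cruz 1/1.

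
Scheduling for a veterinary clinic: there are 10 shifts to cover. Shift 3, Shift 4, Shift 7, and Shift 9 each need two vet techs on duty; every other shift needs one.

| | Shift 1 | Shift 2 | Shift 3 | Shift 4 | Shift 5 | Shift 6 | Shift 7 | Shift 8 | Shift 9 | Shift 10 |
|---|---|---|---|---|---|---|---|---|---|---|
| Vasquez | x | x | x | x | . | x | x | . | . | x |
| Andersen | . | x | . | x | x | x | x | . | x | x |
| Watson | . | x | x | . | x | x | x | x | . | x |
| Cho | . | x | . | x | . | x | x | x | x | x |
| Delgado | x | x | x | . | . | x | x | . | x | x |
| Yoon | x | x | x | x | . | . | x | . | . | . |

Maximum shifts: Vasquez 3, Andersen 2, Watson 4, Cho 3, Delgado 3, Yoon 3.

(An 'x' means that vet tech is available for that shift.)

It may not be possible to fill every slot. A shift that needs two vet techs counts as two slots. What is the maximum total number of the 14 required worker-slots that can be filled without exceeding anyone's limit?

Total capacity across all vet techs is 3+2+4+3+3+3 = 18, and 14 slots are needed, so at most 14 can be filled.
An assignment achieving 14: Shift 1→Vasquez, Shift 2→Cho, Shift 3→Vasquez+Watson, Shift 4→Vasquez+Cho, Shift 5→Andersen, Shift 6→Watson, Shift 7→Delgado+Yoon, Shift 8→Watson, Shift 9→Andersen+Cho, Shift 10→Watson.
Loads: Vasquez 3/3, Andersen 2/2, Watson 4/4, Cho 3/3, Delgado 1/3, Yoon 1/3.

14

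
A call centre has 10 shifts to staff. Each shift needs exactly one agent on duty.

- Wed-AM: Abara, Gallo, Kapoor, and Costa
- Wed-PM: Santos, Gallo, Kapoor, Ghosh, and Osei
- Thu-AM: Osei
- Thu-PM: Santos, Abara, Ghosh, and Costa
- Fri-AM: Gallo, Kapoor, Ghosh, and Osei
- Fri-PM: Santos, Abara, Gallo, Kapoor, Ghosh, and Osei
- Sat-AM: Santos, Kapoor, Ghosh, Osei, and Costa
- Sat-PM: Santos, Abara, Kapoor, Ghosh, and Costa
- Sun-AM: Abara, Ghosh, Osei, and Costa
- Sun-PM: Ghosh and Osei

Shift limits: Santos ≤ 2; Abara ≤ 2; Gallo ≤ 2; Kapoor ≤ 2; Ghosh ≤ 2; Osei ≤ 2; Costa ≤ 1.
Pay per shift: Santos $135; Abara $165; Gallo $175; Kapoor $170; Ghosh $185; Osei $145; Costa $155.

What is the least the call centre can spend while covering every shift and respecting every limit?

$1560

Thu-AM can only be covered by Osei, so that assignment is forced.
Picking the cheapest available agent for each shift independently would cost $1410, but that ignores the shift limits.
An optimal schedule: Wed-AM→Costa, Wed-PM→Santos, Thu-AM→Osei, Thu-PM→Santos, Fri-AM→Kapoor, Fri-PM→Gallo, Sat-AM→Kapoor, Sat-PM→Abara, Sun-AM→Abara, Sun-PM→Osei.
Total: 155 + 135 + 145 + 135 + 170 + 175 + 170 + 165 + 165 + 145 = $1560.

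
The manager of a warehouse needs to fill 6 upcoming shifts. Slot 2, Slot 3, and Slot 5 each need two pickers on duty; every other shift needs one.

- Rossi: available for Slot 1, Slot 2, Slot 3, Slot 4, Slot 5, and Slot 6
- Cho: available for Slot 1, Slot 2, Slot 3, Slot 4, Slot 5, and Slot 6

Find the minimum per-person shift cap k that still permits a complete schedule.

With 2 pickers and 9 worker-slots to fill, someone must work at least ⌈9/2⌉ = 5 shifts, so k ≥ 5.
k = 5 works: Slot 1→Rossi, Slot 2→Rossi+Cho, Slot 3→Rossi+Cho, Slot 4→Rossi, Slot 5→Rossi+Cho, Slot 6→Cho.
Loads: Rossi 5, Cho 4 — all ≤ 5.

5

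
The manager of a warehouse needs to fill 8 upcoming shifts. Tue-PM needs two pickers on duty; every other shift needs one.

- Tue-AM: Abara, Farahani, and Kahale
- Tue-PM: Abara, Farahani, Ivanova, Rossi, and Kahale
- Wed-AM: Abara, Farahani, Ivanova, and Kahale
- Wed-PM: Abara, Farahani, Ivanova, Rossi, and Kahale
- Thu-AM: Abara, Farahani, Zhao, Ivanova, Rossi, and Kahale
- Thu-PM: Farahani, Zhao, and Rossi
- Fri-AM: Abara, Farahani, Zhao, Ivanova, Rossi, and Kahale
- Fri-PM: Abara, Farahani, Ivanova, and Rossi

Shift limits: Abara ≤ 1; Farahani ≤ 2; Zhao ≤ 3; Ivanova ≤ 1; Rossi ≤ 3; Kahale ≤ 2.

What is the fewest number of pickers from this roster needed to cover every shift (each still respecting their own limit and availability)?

4

9 slots to fill and no one can take more than 3, so at least ⌈9/3⌉ = 3 pickers are needed.
Any 3 pickers together have capacity at most 3+3+2 = 8 < 9 slots, so 3 can never suffice.
Abara, Farahani, Zhao, and Rossi alone can cover everything: Tue-AM→Abara, Tue-PM→Farahani+Rossi, Wed-AM→Farahani, Wed-PM→Rossi, Thu-AM→Zhao, Thu-PM→Zhao, Fri-AM→Zhao, Fri-PM→Rossi.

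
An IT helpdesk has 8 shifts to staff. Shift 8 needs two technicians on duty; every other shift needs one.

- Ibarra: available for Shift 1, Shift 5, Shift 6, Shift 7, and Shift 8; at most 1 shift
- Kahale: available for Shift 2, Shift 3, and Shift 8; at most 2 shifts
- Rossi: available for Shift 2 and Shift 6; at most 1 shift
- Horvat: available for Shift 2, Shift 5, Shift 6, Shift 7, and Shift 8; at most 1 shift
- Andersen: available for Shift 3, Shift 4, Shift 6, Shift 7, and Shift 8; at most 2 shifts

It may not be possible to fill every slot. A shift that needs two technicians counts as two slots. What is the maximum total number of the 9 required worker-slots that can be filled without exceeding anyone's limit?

7

Total capacity across all technicians is 1+2+1+1+2 = 7, and 9 slots are needed, so at most 7 can be filled.
An assignment achieving 7: Shift 1→Ibarra, Shift 2→Kahale, Shift 3→Kahale, Shift 4→Andersen, Shift 5→Horvat, Shift 6→Rossi, Shift 7→Andersen.
Loads: Ibarra 1/1, Kahale 2/2, Rossi 1/1, Horvat 1/1, Andersen 2/2.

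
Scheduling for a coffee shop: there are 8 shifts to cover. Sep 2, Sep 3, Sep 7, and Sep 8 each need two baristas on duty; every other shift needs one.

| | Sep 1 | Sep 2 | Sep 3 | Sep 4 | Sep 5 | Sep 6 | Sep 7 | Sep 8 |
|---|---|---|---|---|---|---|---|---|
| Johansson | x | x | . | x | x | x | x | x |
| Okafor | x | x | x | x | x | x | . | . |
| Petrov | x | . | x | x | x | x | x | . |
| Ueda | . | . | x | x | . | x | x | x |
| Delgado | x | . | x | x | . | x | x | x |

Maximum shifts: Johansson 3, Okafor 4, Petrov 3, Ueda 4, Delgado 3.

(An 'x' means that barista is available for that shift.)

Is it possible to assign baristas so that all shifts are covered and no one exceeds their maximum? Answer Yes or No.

Sep 2 can only be covered by Johansson and Okafor, so that assignment is forced.
One valid schedule: Sep 1→Okafor, Sep 2→Johansson+Okafor, Sep 3→Petrov+Ueda, Sep 4→Okafor, Sep 5→Johansson, Sep 6→Okafor, Sep 7→Petrov+Ueda, Sep 8→Johansson+Ueda.
Loads: Johansson 3/3, Okafor 4/4, Petrov 2/3, Ueda 3/4, Delgado 0/3 — all within limits.

Yes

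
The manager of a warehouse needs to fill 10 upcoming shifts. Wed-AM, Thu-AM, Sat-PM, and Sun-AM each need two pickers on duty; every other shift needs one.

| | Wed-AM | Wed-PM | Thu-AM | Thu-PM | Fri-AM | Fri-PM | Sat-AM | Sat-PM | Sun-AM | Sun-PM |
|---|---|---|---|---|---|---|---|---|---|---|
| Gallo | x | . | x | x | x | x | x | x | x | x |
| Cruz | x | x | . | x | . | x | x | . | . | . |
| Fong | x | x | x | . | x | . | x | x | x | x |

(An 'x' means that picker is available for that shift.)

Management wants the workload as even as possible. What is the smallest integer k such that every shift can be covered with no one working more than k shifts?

With 3 pickers and 14 worker-slots to fill, someone must work at least ⌈14/3⌉ = 5 shifts, so k ≥ 5.
k = 5 works: Wed-AM→Cruz+Fong, Wed-PM→Cruz, Thu-AM→Gallo+Fong, Thu-PM→Gallo, Fri-AM→Gallo, Fri-PM→Cruz, Sat-AM→Cruz, Sat-PM→Gallo+Fong, Sun-AM→Gallo+Fong, Sun-PM→Fong.
Loads: Gallo 5, Cruz 4, Fong 5 — all ≤ 5.

5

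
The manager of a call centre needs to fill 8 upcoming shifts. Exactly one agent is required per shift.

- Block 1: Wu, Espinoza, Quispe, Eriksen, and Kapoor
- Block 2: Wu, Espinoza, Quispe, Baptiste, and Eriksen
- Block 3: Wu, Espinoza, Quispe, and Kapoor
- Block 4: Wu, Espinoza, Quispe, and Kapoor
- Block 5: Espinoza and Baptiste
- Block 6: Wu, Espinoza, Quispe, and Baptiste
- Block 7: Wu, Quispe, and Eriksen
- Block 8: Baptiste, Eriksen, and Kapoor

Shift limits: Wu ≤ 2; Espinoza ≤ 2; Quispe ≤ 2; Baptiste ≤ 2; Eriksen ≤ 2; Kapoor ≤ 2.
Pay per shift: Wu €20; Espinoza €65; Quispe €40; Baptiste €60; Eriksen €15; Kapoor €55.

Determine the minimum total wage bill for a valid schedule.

€265

Picking the cheapest available agent for each shift independently would cost €180, but that ignores the shift limits.
An optimal schedule: Block 1→Kapoor, Block 2→Quispe, Block 3→Wu, Block 4→Wu, Block 5→Baptiste, Block 6→Quispe, Block 7→Eriksen, Block 8→Eriksen.
Total: 55 + 40 + 20 + 20 + 60 + 40 + 15 + 15 = €265.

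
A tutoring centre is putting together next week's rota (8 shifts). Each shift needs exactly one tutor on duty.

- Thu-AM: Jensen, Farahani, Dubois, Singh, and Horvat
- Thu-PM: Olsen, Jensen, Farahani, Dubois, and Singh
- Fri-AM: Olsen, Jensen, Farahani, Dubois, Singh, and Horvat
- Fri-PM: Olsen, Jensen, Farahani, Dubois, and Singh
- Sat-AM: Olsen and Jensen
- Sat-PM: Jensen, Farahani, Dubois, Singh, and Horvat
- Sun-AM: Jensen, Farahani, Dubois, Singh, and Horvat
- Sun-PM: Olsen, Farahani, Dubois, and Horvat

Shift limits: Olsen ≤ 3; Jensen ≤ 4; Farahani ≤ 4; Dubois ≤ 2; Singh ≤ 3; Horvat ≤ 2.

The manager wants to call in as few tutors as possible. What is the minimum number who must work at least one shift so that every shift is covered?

8 slots to fill and no one can take more than 4, so at least ⌈8/4⌉ = 2 tutors are needed.
Jensen and Farahani alone can cover everything: Thu-AM→Jensen, Thu-PM→Jensen, Fri-AM→Jensen, Fri-PM→Farahani, Sat-AM→Jensen, Sat-PM→Farahani, Sun-AM→Farahani, Sun-PM→Farahani.

2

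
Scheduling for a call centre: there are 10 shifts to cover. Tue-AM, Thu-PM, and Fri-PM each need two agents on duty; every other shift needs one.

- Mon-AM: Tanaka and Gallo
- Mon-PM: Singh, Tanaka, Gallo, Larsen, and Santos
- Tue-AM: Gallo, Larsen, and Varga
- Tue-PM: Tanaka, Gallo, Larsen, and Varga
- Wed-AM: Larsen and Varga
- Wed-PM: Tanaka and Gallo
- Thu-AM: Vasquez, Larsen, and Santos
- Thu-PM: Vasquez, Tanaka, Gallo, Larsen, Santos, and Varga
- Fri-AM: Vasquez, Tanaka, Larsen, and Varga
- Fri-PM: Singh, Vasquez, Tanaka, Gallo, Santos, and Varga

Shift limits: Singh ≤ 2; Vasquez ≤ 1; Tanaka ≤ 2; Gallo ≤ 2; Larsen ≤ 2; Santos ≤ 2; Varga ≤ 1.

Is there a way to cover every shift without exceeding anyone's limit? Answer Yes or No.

Total capacity is 2+1+2+2+2+2+1 = 12 but 13 worker-slots are needed — infeasible.

No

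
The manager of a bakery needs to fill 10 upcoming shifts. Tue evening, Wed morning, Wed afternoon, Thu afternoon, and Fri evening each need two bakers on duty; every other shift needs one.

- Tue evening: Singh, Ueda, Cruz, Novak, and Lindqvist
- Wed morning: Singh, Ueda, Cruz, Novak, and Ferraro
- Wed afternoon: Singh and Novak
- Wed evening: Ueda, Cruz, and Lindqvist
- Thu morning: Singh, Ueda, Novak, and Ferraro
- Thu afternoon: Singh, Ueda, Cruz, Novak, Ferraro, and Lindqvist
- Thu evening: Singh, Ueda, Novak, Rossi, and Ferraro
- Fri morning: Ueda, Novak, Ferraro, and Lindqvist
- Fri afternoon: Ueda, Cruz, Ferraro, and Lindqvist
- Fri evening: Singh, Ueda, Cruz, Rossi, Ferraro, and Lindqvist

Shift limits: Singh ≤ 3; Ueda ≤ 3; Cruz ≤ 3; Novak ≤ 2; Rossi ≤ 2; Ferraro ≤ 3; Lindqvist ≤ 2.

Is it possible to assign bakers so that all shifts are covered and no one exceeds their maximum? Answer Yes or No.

Wed afternoon can only be covered by Singh and Novak, so that assignment is forced.
One valid schedule: Tue evening→Cruz+Novak, Wed morning→Cruz+Ferraro, Wed afternoon→Singh+Novak, Wed evening→Ueda, Thu morning→Singh, Thu afternoon→Cruz+Ferraro, Thu evening→Singh, Fri morning→Ueda, Fri afternoon→Ueda, Fri evening→Rossi+Ferraro.
Loads: Singh 3/3, Ueda 3/3, Cruz 3/3, Novak 2/2, Rossi 1/2, Ferraro 3/3, Lindqvist 0/2 — all within limits.

Yes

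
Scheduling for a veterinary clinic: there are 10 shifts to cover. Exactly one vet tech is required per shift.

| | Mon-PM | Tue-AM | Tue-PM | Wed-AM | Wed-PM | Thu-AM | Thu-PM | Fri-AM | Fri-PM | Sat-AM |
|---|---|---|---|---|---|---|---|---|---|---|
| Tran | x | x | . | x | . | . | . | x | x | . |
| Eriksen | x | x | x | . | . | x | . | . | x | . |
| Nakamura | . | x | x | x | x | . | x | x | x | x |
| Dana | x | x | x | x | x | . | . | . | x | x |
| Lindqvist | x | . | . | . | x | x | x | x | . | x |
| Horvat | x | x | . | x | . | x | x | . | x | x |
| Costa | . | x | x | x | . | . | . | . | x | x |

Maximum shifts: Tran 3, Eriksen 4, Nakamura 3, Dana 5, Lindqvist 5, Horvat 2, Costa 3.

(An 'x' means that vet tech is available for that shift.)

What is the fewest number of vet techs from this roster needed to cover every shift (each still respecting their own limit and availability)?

10 slots to fill and no one can take more than 5, so at least ⌈10/5⌉ = 2 vet techs are needed.
Dana and Lindqvist alone can cover everything: Mon-PM→Dana, Tue-AM→Dana, Tue-PM→Dana, Wed-AM→Dana, Wed-PM→Lindqvist, Thu-AM→Lindqvist, Thu-PM→Lindqvist, Fri-AM→Lindqvist, Fri-PM→Dana, Sat-AM→Lindqvist.

2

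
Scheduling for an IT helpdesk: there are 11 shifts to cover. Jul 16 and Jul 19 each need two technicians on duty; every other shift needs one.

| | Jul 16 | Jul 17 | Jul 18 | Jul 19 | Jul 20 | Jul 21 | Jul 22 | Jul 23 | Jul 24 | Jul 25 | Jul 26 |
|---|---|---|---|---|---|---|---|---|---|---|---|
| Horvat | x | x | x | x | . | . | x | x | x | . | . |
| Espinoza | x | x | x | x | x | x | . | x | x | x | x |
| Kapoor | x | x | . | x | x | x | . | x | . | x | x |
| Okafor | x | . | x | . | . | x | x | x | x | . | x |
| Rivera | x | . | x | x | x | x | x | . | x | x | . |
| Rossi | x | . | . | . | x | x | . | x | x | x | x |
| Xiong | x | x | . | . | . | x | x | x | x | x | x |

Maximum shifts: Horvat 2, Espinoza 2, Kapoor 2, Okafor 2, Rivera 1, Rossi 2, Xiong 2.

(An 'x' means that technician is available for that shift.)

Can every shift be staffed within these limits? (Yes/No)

One valid schedule: Jul 16→Rossi+Xiong, Jul 17→Horvat, Jul 18→Horvat, Jul 19→Kapoor+Rivera, Jul 20→Espinoza, Jul 21→Okafor, Jul 22→Okafor, Jul 23→Rossi, Jul 24→Xiong, Jul 25→Espinoza, Jul 26→Kapoor.
Loads: Horvat 2/2, Espinoza 2/2, Kapoor 2/2, Okafor 2/2, Rivera 1/1, Rossi 2/2, Xiong 2/2 — all within limits.

Yes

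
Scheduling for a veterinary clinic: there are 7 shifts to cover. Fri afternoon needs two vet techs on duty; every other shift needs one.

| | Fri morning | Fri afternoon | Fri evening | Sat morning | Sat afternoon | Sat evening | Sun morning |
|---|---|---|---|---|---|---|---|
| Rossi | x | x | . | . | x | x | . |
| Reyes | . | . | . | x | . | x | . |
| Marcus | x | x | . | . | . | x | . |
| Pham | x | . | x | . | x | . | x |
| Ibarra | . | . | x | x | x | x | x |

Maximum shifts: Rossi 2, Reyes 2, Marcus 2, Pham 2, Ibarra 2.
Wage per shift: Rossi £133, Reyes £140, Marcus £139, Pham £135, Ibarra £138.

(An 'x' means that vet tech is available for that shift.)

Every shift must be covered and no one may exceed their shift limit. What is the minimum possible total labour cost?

£1090

Fri afternoon can only be covered by Rossi and Marcus, so that assignment is forced.
Picking the cheapest available vet tech for each shift independently would cost £1079, but that ignores the shift limits.
An optimal schedule: Fri morning→Rossi, Fri afternoon→Rossi+Marcus, Fri evening→Pham, Sat morning→Ibarra, Sat afternoon→Ibarra, Sat evening→Marcus, Sun morning→Pham.
Total: 133 + 133 + 139 + 135 + 138 + 138 + 139 + 135 = £1090.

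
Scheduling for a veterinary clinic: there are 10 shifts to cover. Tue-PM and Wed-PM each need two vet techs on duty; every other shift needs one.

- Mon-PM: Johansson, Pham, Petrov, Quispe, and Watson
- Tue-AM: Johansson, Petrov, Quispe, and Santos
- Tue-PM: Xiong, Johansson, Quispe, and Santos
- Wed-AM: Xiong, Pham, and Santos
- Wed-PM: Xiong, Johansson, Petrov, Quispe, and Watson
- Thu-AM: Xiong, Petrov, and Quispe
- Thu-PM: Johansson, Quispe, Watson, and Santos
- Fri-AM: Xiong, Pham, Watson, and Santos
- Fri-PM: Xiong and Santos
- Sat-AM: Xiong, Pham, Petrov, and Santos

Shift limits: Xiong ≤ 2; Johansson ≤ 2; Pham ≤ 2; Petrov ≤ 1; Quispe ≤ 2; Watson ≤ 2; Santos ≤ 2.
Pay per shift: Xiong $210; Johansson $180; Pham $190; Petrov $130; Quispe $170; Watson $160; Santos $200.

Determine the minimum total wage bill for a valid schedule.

$2140

Picking the cheapest available vet tech for each shift independently would cost $1870, but that ignores the shift limits.
An optimal schedule: Mon-PM→Quispe, Tue-AM→Quispe, Tue-PM→Johansson+Santos, Wed-AM→Pham, Wed-PM→Johansson+Xiong, Thu-AM→Petrov, Thu-PM→Watson, Fri-AM→Watson, Fri-PM→Santos, Sat-AM→Pham.
Total: 170 + 170 + 180 + 200 + 190 + 180 + 210 + 130 + 160 + 160 + 200 + 190 = $2140.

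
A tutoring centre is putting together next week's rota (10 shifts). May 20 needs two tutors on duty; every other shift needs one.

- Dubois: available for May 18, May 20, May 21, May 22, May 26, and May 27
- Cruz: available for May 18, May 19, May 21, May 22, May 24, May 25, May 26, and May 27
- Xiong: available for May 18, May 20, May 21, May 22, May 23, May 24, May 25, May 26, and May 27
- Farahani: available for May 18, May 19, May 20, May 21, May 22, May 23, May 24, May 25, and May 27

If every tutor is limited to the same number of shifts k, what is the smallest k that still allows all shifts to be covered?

With 4 tutors and 11 worker-slots to fill, someone must work at least ⌈11/4⌉ = 3 shifts, so k ≥ 3.
k = 3 works: May 18→Dubois, May 19→Cruz, May 20→Dubois+Xiong, May 21→Xiong, May 22→Farahani, May 23→Xiong, May 24→Cruz, May 25→Cruz, May 26→Dubois, May 27→Farahani.
Loads: Dubois 3, Cruz 3, Xiong 3, Farahani 2 — all ≤ 3.

3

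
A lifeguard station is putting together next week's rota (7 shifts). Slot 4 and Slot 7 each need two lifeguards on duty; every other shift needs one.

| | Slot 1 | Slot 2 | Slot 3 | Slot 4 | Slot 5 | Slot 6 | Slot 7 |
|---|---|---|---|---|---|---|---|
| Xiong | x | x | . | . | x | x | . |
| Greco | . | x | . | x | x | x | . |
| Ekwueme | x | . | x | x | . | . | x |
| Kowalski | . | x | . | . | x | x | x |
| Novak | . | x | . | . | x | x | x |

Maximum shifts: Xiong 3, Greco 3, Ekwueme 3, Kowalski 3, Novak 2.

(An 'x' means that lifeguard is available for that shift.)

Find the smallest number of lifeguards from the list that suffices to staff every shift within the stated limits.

4

9 slots to fill and no one can take more than 3, so at least ⌈9/3⌉ = 3 lifeguards are needed.
Shifts {Slot 1, Slot 3, Slot 4, Slot 7} need 6 slots, but among the lifeguards available for them (Xiong, Greco, Ekwueme, Kowalski, and Novak) any 3 together supply at most 5. So 3 lifeguards are not enough.
Xiong, Greco, Ekwueme, and Kowalski alone can cover everything: Slot 1→Xiong, Slot 2→Xiong, Slot 3→Ekwueme, Slot 4→Greco+Ekwueme, Slot 5→Xiong, Slot 6→Greco, Slot 7→Ekwueme+Kowalski.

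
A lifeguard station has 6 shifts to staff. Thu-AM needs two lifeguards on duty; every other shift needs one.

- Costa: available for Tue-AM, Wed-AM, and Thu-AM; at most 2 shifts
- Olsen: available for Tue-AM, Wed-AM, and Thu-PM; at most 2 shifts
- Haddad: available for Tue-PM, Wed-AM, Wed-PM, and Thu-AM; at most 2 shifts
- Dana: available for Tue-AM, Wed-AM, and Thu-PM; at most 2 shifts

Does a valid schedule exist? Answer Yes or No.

No

Total capacity is 8 and 7 slots are needed, so capacity alone doesn't rule it out.
Shifts {Tue-PM, Wed-PM, Thu-AM} need 4 worker-slots in total, but the lifeguards available for any of those shifts (Costa and Haddad) can supply at most 3 among them. So no valid schedule exists.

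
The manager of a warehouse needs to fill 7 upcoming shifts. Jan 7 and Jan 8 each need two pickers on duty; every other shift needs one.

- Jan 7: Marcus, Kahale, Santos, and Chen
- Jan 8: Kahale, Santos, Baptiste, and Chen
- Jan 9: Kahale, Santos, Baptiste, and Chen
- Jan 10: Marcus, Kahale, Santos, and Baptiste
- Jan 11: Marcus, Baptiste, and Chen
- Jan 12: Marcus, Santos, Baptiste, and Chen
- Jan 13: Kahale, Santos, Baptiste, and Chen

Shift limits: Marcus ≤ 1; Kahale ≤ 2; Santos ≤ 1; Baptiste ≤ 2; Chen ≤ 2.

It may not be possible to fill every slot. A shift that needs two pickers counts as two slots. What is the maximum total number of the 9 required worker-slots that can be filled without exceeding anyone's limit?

8

Total capacity across all pickers is 1+2+1+2+2 = 8, and 9 slots are needed, so at most 8 can be filled.
An assignment achieving 8: Jan 7→Kahale+Santos, Jan 8→Kahale+Baptiste, Jan 9→Baptiste, Jan 11→Marcus, Jan 12→Chen, Jan 13→Chen.
Loads: Marcus 1/1, Kahale 2/2, Santos 1/1, Baptiste 2/2, Chen 2/2.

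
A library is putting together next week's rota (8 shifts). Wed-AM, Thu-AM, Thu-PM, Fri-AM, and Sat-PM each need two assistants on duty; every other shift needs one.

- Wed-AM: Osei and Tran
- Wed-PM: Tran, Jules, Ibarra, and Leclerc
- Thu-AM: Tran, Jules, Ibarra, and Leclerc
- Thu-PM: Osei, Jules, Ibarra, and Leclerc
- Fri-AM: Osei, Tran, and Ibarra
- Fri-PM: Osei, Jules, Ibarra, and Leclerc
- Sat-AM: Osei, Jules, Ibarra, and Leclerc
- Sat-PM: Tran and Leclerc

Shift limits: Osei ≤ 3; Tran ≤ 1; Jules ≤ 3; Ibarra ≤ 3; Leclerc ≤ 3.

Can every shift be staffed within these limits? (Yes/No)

Total capacity is 13 and 13 slots are needed, so capacity alone doesn't rule it out.
Shifts {Wed-AM, Sat-PM} need 4 worker-slots in total, but the assistants available for any of those shifts (Osei, Tran, and Leclerc) can supply at most 3 among them. So no valid schedule exists.

No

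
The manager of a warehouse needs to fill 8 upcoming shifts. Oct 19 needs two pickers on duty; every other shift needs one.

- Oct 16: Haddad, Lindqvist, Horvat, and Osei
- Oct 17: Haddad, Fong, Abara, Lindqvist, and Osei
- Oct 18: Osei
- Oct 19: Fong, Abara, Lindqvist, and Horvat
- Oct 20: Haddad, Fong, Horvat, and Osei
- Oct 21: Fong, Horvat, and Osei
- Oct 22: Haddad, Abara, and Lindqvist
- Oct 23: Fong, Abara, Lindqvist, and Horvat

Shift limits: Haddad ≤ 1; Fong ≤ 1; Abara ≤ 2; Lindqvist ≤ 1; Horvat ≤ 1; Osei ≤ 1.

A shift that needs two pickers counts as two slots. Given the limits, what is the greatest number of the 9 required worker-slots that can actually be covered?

7

Total capacity across all pickers is 1+1+2+1+1+1 = 7, and 9 slots are needed, so at most 7 can be filled.
An assignment achieving 7: Oct 16→Lindqvist, Oct 18→Osei, Oct 19→Abara+Horvat, Oct 21→Fong, Oct 22→Haddad, Oct 23→Abara.
Loads: Haddad 1/1, Fong 1/1, Abara 2/2, Lindqvist 1/1, Horvat 1/1, Osei 1/1.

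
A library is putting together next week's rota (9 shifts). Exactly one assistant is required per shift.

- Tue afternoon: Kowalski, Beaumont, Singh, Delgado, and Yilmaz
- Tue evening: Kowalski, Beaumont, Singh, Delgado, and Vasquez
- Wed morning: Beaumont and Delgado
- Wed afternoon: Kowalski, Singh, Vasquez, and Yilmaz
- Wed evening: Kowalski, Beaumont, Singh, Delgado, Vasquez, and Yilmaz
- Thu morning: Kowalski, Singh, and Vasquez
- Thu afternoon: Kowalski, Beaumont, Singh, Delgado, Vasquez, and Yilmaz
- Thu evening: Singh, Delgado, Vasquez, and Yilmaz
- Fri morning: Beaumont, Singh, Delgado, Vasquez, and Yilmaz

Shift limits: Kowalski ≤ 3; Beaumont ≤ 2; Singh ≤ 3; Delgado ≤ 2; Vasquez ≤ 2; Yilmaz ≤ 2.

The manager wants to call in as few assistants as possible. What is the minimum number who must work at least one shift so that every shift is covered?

9 slots to fill and no one can take more than 3, so at least ⌈9/3⌉ = 3 assistants are needed.
Any 3 assistants together have capacity at most 3+3+2 = 8 < 9 slots, so 3 can never suffice.
Kowalski, Beaumont, Singh, and Delgado alone can cover everything: Tue afternoon→Kowalski, Tue evening→Singh, Wed morning→Beaumont, Wed afternoon→Kowalski, Wed evening→Singh, Thu morning→Kowalski, Thu afternoon→Delgado, Thu evening→Singh, Fri morning→Beaumont.

4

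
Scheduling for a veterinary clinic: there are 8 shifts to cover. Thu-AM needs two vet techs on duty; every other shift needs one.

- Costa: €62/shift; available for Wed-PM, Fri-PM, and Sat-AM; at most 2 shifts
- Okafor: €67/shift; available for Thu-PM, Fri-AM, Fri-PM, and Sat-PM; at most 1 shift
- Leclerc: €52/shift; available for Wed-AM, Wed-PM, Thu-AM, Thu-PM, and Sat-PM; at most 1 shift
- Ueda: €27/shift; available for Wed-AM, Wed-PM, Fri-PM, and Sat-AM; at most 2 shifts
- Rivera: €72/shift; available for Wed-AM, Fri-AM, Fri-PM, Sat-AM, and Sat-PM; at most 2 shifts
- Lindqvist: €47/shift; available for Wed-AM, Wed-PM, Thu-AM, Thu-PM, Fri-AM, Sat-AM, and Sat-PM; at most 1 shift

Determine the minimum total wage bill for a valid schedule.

€488

Thu-AM can only be covered by Leclerc and Lindqvist, so that assignment is forced.
Picking the cheapest available vet tech for each shift independently would cost €348, but that ignores the shift limits.
An optimal schedule: Wed-AM→Ueda, Wed-PM→Costa, Thu-AM→Leclerc+Lindqvist, Thu-PM→Okafor, Fri-AM→Rivera, Fri-PM→Costa, Sat-AM→Ueda, Sat-PM→Rivera.
Total: 27 + 62 + 52 + 47 + 67 + 72 + 62 + 27 + 72 = €488.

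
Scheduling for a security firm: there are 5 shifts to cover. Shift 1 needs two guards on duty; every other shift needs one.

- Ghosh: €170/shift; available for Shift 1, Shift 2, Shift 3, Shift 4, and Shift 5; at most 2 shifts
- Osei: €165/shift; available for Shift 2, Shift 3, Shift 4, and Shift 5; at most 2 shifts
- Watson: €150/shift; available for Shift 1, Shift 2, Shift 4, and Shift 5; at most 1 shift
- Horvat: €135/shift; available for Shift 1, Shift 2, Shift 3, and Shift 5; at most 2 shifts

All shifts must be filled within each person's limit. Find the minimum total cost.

€920

Picking the cheapest available guard for each shift independently would cost €840, but that ignores the shift limits.
An optimal schedule: Shift 1→Horvat+Watson, Shift 2→Osei, Shift 3→Horvat, Shift 4→Osei, Shift 5→Ghosh.
Total: 135 + 150 + 165 + 135 + 165 + 170 = €920.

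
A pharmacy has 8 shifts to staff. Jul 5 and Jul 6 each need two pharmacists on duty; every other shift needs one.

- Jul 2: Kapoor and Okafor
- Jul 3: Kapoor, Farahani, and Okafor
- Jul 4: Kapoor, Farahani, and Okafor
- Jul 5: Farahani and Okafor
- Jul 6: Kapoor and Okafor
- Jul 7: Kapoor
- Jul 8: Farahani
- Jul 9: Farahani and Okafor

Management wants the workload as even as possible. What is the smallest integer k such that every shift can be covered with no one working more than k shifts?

With 3 pharmacists and 10 worker-slots to fill, someone must work at least ⌈10/3⌉ = 4 shifts, so k ≥ 4.
k = 4 works: Jul 2→Kapoor, Jul 3→Kapoor, Jul 4→Farahani, Jul 5→Farahani+Okafor, Jul 6→Kapoor+Okafor, Jul 7→Kapoor, Jul 8→Farahani, Jul 9→Farahani.
Loads: Kapoor 4, Farahani 4, Okafor 2 — all ≤ 4.

4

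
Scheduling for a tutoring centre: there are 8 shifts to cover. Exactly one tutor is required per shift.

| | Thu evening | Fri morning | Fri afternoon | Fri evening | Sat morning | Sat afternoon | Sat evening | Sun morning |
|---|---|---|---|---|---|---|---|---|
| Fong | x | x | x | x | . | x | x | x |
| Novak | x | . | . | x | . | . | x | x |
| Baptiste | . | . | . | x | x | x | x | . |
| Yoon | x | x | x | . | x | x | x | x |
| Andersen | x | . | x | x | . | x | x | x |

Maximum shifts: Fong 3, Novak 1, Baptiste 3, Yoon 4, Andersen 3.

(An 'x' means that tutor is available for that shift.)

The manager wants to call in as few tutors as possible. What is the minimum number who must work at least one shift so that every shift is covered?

8 slots to fill and no one can take more than 4, so at least ⌈8/4⌉ = 2 tutors are needed.
Any 2 tutors together have capacity at most 4+3 = 7 < 8 slots, so 2 can never suffice.
Fong, Novak, and Yoon alone can cover everything: Thu evening→Novak, Fri morning→Fong, Fri afternoon→Fong, Fri evening→Fong, Sat morning→Yoon, Sat afternoon→Yoon, Sat evening→Yoon, Sun morning→Yoon.

3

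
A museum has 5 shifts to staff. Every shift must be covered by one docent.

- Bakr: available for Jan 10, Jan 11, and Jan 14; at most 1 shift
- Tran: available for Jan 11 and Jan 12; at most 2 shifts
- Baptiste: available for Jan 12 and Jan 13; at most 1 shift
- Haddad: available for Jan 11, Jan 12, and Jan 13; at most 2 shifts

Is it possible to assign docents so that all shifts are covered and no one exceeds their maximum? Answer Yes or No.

No

Total capacity is 6 and 5 slots are needed, so capacity alone doesn't rule it out.
Shifts {Jan 10, Jan 14} need 2 worker-slots in total, but the docents available for any of those shifts (Bakr) can supply at most 1 among them. So no valid schedule exists.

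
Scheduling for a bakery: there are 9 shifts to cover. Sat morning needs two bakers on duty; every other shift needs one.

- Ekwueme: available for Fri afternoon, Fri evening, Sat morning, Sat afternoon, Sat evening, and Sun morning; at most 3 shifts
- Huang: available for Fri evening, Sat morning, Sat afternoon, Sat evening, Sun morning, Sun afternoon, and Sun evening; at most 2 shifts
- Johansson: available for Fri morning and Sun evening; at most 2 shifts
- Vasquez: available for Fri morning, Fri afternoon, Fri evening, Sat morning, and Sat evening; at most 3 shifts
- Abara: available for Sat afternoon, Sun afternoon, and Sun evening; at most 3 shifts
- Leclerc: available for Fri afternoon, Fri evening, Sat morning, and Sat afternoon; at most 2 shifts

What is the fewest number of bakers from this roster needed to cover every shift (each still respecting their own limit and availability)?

10 slots to fill and no one can take more than 3, so at least ⌈10/3⌉ = 4 bakers are needed.
Ekwueme, Huang, Johansson, and Vasquez alone can cover everything: Fri morning→Johansson, Fri afternoon→Ekwueme, Fri evening→Vasquez, Sat morning→Huang+Vasquez, Sat afternoon→Ekwueme, Sat evening→Vasquez, Sun morning→Ekwueme, Sun afternoon→Huang, Sun evening→Johansson.

4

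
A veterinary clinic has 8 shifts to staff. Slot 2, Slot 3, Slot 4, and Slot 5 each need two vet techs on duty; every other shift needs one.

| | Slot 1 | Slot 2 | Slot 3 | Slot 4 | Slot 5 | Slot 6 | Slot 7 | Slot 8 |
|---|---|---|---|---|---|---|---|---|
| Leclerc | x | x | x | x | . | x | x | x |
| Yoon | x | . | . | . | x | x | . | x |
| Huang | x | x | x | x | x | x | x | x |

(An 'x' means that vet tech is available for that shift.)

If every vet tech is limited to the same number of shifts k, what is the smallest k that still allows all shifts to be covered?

4

With 3 vet techs and 12 worker-slots to fill, someone must work at least ⌈12/3⌉ = 4 shifts, so k ≥ 4.
k = 4 works: Slot 1→Yoon, Slot 2→Leclerc+Huang, Slot 3→Leclerc+Huang, Slot 4→Leclerc+Huang, Slot 5→Yoon+Huang, Slot 6→Yoon, Slot 7→Leclerc, Slot 8→Yoon.
Loads: Leclerc 4, Yoon 4, Huang 4 — all ≤ 4.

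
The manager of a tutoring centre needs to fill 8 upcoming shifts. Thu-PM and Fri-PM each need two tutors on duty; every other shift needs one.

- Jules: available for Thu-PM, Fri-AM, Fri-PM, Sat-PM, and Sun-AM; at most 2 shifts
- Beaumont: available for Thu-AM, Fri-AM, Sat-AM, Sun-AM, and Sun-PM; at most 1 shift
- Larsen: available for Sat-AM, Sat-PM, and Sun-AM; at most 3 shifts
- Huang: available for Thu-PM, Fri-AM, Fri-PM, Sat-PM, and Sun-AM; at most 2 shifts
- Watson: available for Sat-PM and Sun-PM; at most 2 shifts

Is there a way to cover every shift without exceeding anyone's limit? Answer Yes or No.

No

Total capacity is 10 and 10 slots are needed, so capacity alone doesn't rule it out.
Shifts {Thu-AM, Thu-PM, Fri-AM, Fri-PM} need 6 worker-slots in total, but the tutors available for any of those shifts (Jules, Beaumont, and Huang) can supply at most 5 among them. So no valid schedule exists.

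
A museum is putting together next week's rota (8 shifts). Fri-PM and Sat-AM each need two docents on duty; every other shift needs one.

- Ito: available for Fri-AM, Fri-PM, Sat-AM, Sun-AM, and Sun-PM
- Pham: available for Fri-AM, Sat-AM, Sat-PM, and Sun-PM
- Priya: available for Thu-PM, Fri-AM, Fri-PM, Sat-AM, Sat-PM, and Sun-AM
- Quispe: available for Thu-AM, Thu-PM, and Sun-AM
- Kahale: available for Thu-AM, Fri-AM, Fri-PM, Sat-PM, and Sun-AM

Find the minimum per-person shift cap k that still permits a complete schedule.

2

With 5 docents and 10 worker-slots to fill, someone must work at least ⌈10/5⌉ = 2 shifts, so k ≥ 2.
k = 2 works: Thu-AM→Quispe, Thu-PM→Priya, Fri-AM→Kahale, Fri-PM→Ito+Kahale, Sat-AM→Pham+Priya, Sat-PM→Pham, Sun-AM→Quispe, Sun-PM→Ito.
Loads: Ito 2, Pham 2, Priya 2, Quispe 2, Kahale 2 — all ≤ 2.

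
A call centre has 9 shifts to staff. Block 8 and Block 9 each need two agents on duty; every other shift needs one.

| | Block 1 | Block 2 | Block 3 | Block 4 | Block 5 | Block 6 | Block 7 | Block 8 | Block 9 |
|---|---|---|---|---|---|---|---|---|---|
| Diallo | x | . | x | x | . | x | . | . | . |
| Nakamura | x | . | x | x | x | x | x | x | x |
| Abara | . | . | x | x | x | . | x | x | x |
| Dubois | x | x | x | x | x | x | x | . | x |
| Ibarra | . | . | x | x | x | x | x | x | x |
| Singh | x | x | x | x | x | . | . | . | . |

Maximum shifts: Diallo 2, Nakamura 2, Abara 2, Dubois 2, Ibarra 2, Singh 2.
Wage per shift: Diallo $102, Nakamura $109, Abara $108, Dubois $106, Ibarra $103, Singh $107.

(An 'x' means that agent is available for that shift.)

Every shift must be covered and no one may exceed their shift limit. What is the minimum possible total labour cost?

Picking the cheapest available agent for each shift independently would cost $1140, but that ignores the shift limits.
An optimal schedule: Block 1→Diallo, Block 2→Dubois, Block 3→Singh, Block 4→Singh, Block 5→Dubois, Block 6→Diallo, Block 7→Ibarra, Block 8→Ibarra+Abara, Block 9→Abara+Nakamura.
Total: 102 + 106 + 107 + 107 + 106 + 102 + 103 + 103 + 108 + 108 + 109 = $1161.

$1161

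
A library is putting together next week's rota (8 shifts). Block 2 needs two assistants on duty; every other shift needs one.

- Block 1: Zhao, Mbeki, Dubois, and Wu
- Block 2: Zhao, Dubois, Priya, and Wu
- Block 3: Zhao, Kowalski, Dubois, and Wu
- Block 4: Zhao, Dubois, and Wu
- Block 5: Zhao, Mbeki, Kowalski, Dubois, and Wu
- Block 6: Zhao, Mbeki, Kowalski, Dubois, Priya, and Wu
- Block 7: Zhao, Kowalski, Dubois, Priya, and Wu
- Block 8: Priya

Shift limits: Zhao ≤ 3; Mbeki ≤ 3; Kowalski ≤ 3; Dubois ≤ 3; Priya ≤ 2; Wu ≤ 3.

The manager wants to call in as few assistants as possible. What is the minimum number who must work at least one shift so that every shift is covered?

4

9 slots to fill and no one can take more than 3, so at least ⌈9/3⌉ = 3 assistants are needed.
No set of 3 assistants can cover every shift (each such set leaves at least one shift with no one available or exceeds a cap).
Zhao, Mbeki, Kowalski, and Priya alone can cover everything: Block 1→Zhao, Block 2→Zhao+Priya, Block 3→Kowalski, Block 4→Zhao, Block 5→Mbeki, Block 6→Mbeki, Block 7→Kowalski, Block 8→Priya.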